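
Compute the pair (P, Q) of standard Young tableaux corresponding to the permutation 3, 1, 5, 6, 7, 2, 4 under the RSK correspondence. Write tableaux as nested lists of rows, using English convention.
Insert each entry of the permutation into P by Schensted row insertion, recording in Q the position of each new cell.

Insert 3: appended to row 1. P = [[3]].
Insert 1: 1 bumps 3 from row 1; 3 starts row 2. P = [[1], [3]].
Insert 5: appended to row 1. P = [[1, 5], [3]].
Insert 6: appended to row 1. P = [[1, 5, 6], [3]].
Insert 7: appended to row 1. P = [[1, 5, 6, 7], [3]].
Insert 2: 2 bumps 5 from row 1; 5 appends to row 2. P = [[1, 2, 6, 7], [3, 5]].
Insert 4: 4 bumps 6 from row 1; 6 appends to row 2. P = [[1, 2, 4, 7], [3, 5, 6]].

So P = [[1, 2, 4, 7], [3, 5, 6]], Q = [[1, 3, 4, 5], [2, 6, 7]].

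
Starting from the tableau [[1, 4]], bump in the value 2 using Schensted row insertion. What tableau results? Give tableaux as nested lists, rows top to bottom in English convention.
In row 1, 2 replaces 4 (the leftmost entry greater than 2); 4 is bumped to row 2. 4 starts a new row 2. The new tableau is [[1, 2], [4]].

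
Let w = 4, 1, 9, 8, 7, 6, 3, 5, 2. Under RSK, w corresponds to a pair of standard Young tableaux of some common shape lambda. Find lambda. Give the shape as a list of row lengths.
[3, 2, 1, 1, 1, 1]

Row-insert each entry into an empty tableau.

After inserting 4: P = [[4]].
After inserting 1: P = [[1], [4]].
After inserting 9: P = [[1, 9], [4]].
After inserting 8: P = [[1, 8], [4, 9]].
After inserting 7: P = [[1, 7], [4, 8], [9]].
After inserting 6: P = [[1, 6], [4, 7], [8], [9]].
After inserting 3: P = [[1, 3], [4, 6], [7], [8], [9]].
After inserting 5: P = [[1, 3, 5], [4, 6], [7], [8], [9]].
After inserting 2: P = [[1, 2, 5], [3, 6], [4], [7], [8], [9]].

The final insertion tableau P = [[1, 2, 5], [3, 6], [4], [7], [8], [9]] has shape [3, 2, 1, 1, 1, 1].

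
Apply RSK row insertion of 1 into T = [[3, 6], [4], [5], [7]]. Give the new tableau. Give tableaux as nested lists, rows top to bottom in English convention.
[[1, 6], [3], [4], [5], [7]]

In row 1, 1 replaces 3 (the leftmost entry greater than 1); 3 is bumped to row 2. In row 2, 3 replaces 4 (the leftmost entry greater than 3); 4 is bumped to row 3. In row 3, 4 replaces 5 (the leftmost entry greater than 4); 5 is bumped to row 4. In row 4, 5 replaces 7 (the leftmost entry greater than 5); 7 is bumped to row 5. 7 starts a new row 5. The new tableau is [[1, 6], [3], [4], [5], [7]].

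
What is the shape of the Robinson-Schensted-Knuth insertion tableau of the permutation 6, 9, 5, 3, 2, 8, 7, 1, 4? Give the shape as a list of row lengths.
[2, 2, 2, 2, 1]

RSK row insertion gives P = [[1, 4], [2, 7], [3, 8], [5, 9], [6]], which has shape [2, 2, 2, 2, 1].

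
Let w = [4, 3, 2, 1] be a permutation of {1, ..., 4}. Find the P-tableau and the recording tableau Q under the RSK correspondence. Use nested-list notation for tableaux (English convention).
P = [[1], [2], [3], [4]], Q = [[1], [2], [3], [4]]

Insert each entry of the permutation into P by Schensted row insertion, recording in Q the position of each new cell.

Insert 4: appended to row 1. P = [[4]].
Insert 3: 3 bumps 4 from row 1; 4 starts row 2. P = [[3], [4]].
Insert 2: 2 bumps 3 from row 1; 3 bumps 4 from row 2; 4 starts row 3. P = [[2], [3], [4]].
Insert 1: 1 bumps 2 from row 1; 2 bumps 3 from row 2; 3 bumps 4 from row 3; 4 starts row 4. P = [[1], [2], [3], [4]].

So P = [[1], [2], [3], [4]], Q = [[1], [2], [3], [4]].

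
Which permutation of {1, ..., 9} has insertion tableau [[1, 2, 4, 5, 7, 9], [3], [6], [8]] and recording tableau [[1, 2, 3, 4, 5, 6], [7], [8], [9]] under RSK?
Reverse the RSK construction: for i from n down to 1, find the cell of Q containing i, remove the entry at that cell from P, and reverse-bump it up through P; the value ejected from row 1 is w(i).

Step i=9: Q has 9 at row 4, column 1; remove 8 from row 4 of P and reverse-bump: 8 enters row 3 and ejects 6; 6 enters row 2 and ejects 3; 3 enters row 1 and ejects 2. So w(9) = 2. P is now [[1, 3, 4, 5, 7, 9], [6], [8]].
Step i=8: Q has 8 at row 3, column 1; remove 8 from row 3 of P and reverse-bump: 8 enters row 2 and ejects 6; 6 enters row 1 and ejects 5. So w(8) = 5. P is now [[1, 3, 4, 6, 7, 9], [8]].
Step i=7: Q has 7 at row 2, column 1; remove 8 from row 2 of P and reverse-bump: 8 enters row 1 and ejects 7. So w(7) = 7. P is now [[1, 3, 4, 6, 8, 9]].
Step i=6: Q has 6 at row 1, column 6; remove that cell from P, ejecting 9. So w(6) = 9. P is now [[1, 3, 4, 6, 8]].
Step i=5: Q has 5 at row 1, column 5; remove that cell from P, ejecting 8. So w(5) = 8. P is now [[1, 3, 4, 6]].
Step i=4: Q has 4 at row 1, column 4; remove that cell from P, ejecting 6. So w(4) = 6. P is now [[1, 3, 4]].
Step i=3: Q has 3 at row 1, column 3; remove that cell from P, ejecting 4. So w(3) = 4. P is now [[1, 3]].
Step i=2: Q has 2 at row 1, column 2; remove that cell from P, ejecting 3. So w(2) = 3. P is now [[1]].
Step i=1: Q has 1 at row 1, column 1; remove that cell from P, ejecting 1. So w(1) = 1. P is now [].

So w = 1 3 4 6 8 9 7 5 2.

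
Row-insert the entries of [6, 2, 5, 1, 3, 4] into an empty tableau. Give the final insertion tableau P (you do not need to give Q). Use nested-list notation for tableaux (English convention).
P = [[1, 3, 4], [2, 5], [6]]

Insert 6: appended to row 1. P = [[6]].
Insert 2: 2 bumps 6 from row 1; 6 starts row 2. P = [[2], [6]].
Insert 5: appended to row 1. P = [[2, 5], [6]].
Insert 1: 1 bumps 2 from row 1; 2 bumps 6 from row 2; 6 starts row 3. P = [[1, 5], [2], [6]].
Insert 3: 3 bumps 5 from row 1; 5 appends to row 2. P = [[1, 3], [2, 5], [6]].
Insert 4: appended to row 1. P = [[1, 3, 4], [2, 5], [6]].

So P = [[1, 3, 4], [2, 5], [6]].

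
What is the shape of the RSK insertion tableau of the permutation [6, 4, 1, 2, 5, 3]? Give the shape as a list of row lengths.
[3, 2, 1]

Row-insert each entry into an empty tableau.

After inserting 6: P = [[6]].
After inserting 4: P = [[4], [6]].
After inserting 1: P = [[1], [4], [6]].
After inserting 2: P = [[1, 2], [4], [6]].
After inserting 5: P = [[1, 2, 5], [4], [6]].
After inserting 3: P = [[1, 2, 3], [4, 5], [6]].

The final insertion tableau P = [[1, 2, 3], [4, 5], [6]] has shape [3, 2, 1].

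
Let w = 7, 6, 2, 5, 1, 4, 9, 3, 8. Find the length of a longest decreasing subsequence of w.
5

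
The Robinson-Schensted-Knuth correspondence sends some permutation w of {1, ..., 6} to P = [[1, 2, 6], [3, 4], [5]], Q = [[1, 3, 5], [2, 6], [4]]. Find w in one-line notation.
5 3 4 1 6 2

Reverse the RSK construction: for i from n down to 1, find the cell of Q containing i, remove the entry at that cell from P, and reverse-bump it up through P; the value ejected from row 1 is w(i).

Step i=6: Q has 6 at row 2, column 2; remove 4 from row 2 of P and reverse-bump: 4 enters row 1 and ejects 2. So w(6) = 2. P is now [[1, 4, 6], [3], [5]].
Step i=5: Q has 5 at row 1, column 3; remove that cell from P, ejecting 6. So w(5) = 6. P is now [[1, 4], [3], [5]].
Step i=4: Q has 4 at row 3, column 1; remove 5 from row 3 of P and reverse-bump: 5 enters row 2 and ejects 3; 3 enters row 1 and ejects 1. So w(4) = 1. P is now [[3, 4], [5]].
Step i=3: Q has 3 at row 1, column 2; remove that cell from P, ejecting 4. So w(3) = 4. P is now [[3], [5]].
Step i=2: Q has 2 at row 2, column 1; remove 5 from row 2 of P and reverse-bump: 5 enters row 1 and ejects 3. So w(2) = 3. P is now [[5]].
Step i=1: Q has 1 at row 1, column 1; remove that cell from P, ejecting 5. So w(1) = 5. P is now [].

So w = 5 3 4 1 6 2.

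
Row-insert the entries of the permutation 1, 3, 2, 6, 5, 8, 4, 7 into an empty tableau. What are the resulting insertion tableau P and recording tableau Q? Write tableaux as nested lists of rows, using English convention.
P = [[1, 2, 4, 7], [3, 5, 8], [6]], Q = [[1, 2, 4, 6], [3, 5, 8], [7]]

Insert each entry of the permutation into P by Schensted row insertion, recording in Q the position of each new cell.

Insert 1: appended to row 1. P = [[1]], Q = [[1]].
Insert 3: appended to row 1. P = [[1, 3]], Q = [[1, 2]].
Insert 2: 2 bumps 3 from row 1; 3 starts row 2. P = [[1, 2], [3]], Q = [[1, 2], [3]].
Insert 6: appended to row 1. P = [[1, 2, 6], [3]], Q = [[1, 2, 4], [3]].
Insert 5: 5 bumps 6 from row 1; 6 appends to row 2. P = [[1, 2, 5], [3, 6]], Q = [[1, 2, 4], [3, 5]].
Insert 8: appended to row 1. P = [[1, 2, 5, 8], [3, 6]], Q = [[1, 2, 4, 6], [3, 5]].
Insert 4: 4 bumps 5 from row 1; 5 bumps 6 from row 2; 6 starts row 3. P = [[1, 2, 4, 8], [3, 5], [6]], Q = [[1, 2, 4, 6], [3, 5], [7]].
Insert 7: 7 bumps 8 from row 1; 8 appends to row 2. P = [[1, 2, 4, 7], [3, 5, 8], [6]], Q = [[1, 2, 4, 6], [3, 5, 8], [7]].

So P = [[1, 2, 4, 7], [3, 5, 8], [6]], Q = [[1, 2, 4, 6], [3, 5, 8], [7]].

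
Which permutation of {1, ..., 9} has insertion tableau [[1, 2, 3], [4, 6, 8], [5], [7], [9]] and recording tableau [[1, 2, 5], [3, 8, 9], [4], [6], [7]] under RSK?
Reverse RSK: for i = n, n-1, ..., 1, locate i in Q, remove the corresponding corner cell from P, and reverse-bump its entry up through P; the value ejected from row 1 is w(i).

So w = 5 9 7 6 8 4 1 2 3.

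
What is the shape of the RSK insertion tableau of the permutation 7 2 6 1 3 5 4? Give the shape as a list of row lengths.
Row-insert each entry into an empty tableau.

After inserting 7: P = [[7]].
After inserting 2: P = [[2], [7]].
After inserting 6: P = [[2, 6], [7]].
After inserting 1: P = [[1, 6], [2], [7]].
After inserting 3: P = [[1, 3], [2, 6], [7]].
After inserting 5: P = [[1, 3, 5], [2, 6], [7]].
After inserting 4: P = [[1, 3, 4], [2, 5], [6], [7]].

The final insertion tableau P = [[1, 3, 4], [2, 5], [6], [7]] has shape [3, 2, 1, 1].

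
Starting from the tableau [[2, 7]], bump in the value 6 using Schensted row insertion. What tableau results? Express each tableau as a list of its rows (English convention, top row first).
In row 1, 6 replaces 7 (the leftmost entry greater than 6); 7 is bumped to row 2. 7 starts a new row 2. The new tableau is [[2, 6], [7]].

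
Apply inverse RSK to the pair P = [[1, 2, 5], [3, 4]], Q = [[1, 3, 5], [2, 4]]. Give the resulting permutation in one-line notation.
Reverse RSK: for i = n, n-1, ..., 1, locate i in Q, remove the corresponding corner cell from P, and reverse-bump its entry up through P; the value ejected from row 1 is w(i).

So w = 3 1 4 2 5.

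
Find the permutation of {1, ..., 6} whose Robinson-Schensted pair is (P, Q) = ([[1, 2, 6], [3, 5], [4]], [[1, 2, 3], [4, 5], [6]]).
Reverse RSK: for i = n, n-1, ..., 1, locate i in Q, remove the corresponding corner cell from P, and reverse-bump its entry up through P; the value ejected from row 1 is w(i).

So w = 4 5 6 1 3 2.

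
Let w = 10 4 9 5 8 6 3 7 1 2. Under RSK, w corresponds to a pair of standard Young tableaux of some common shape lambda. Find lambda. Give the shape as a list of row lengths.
[4, 2, 1, 1, 1, 1]

Row-insert each entry into an empty tableau.

After inserting 10: P = [[10]].
After inserting 4: P = [[4], [10]].
After inserting 9: P = [[4, 9], [10]].
After inserting 5: P = [[4, 5], [9], [10]].
After inserting 8: P = [[4, 5, 8], [9], [10]].
After inserting 6: P = [[4, 5, 6], [8], [9], [10]].
After inserting 3: P = [[3, 5, 6], [4], [8], [9], [10]].
After inserting 7: P = [[3, 5, 6, 7], [4], [8], [9], [10]].
After inserting 1: P = [[1, 5, 6, 7], [3], [4], [8], [9], [10]].
After inserting 2: P = [[1, 2, 6, 7], [3, 5], [4], [8], [9], [10]].

The final insertion tableau P = [[1, 2, 6, 7], [3, 5], [4], [8], [9], [10]] has shape [4, 2, 1, 1, 1, 1].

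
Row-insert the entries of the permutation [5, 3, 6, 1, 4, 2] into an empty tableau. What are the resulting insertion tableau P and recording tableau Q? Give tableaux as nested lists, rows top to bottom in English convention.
Insert each entry of the permutation into P by Schensted row insertion, recording in Q the position of each new cell.

Insert 5: appended to row 1. P = [[5]], Q = [[1]].
Insert 3: 3 bumps 5 from row 1; 5 starts row 2. P = [[3], [5]], Q = [[1], [2]].
Insert 6: appended to row 1. P = [[3, 6], [5]], Q = [[1, 3], [2]].
Insert 1: 1 bumps 3 from row 1; 3 bumps 5 from row 2; 5 starts row 3. P = [[1, 6], [3], [5]], Q = [[1, 3], [2], [4]].
Insert 4: 4 bumps 6 from row 1; 6 appends to row 2. P = [[1, 4], [3, 6], [5]], Q = [[1, 3], [2, 5], [4]].
Insert 2: 2 bumps 4 from row 1; 4 bumps 6 from row 2; 6 appends to row 3. P = [[1, 2], [3, 4], [5, 6]], Q = [[1, 3], [2, 5], [4, 6]].

So P = [[1, 2], [3, 4], [5, 6]], Q = [[1, 3], [2, 5], [4, 6]].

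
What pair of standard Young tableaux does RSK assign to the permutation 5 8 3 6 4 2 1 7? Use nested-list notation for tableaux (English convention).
P = [[1, 4, 7], [2, 6], [3], [5], [8]], Q = [[1, 2, 8], [3, 4], [5], [6], [7]]

Insert each entry of the permutation into P by Schensted row insertion, recording in Q the position of each new cell.

Insert 5: appended to row 1. P = [[5]], Q = [[1]].
Insert 8: appended to row 1. P = [[5, 8]], Q = [[1, 2]].
Insert 3: 3 bumps 5 from row 1; 5 starts row 2. P = [[3, 8], [5]], Q = [[1, 2], [3]].
Insert 6: 6 bumps 8 from row 1; 8 appends to row 2. P = [[3, 6], [5, 8]], Q = [[1, 2], [3, 4]].
Insert 4: 4 bumps 6 from row 1; 6 bumps 8 from row 2; 8 starts row 3. P = [[3, 4], [5, 6], [8]], Q = [[1, 2], [3, 4], [5]].
Insert 2: 2 bumps 3 from row 1; 3 bumps 5 from row 2; 5 bumps 8 from row 3; 8 starts row 4. P = [[2, 4], [3, 6], [5], [8]], Q = [[1, 2], [3, 4], [5], [6]].
Insert 1: 1 bumps 2 from row 1; 2 bumps 3 from row 2; 3 bumps 5 from row 3; 5 bumps 8 from row 4; 8 starts row 5. P = [[1, 4], [2, 6], [3], [5], [8]], Q = [[1, 2], [3, 4], [5], [6], [7]].
Insert 7: appended to row 1. P = [[1, 4, 7], [2, 6], [3], [5], [8]], Q = [[1, 2, 8], [3, 4], [5], [6], [7]].

So P = [[1, 4, 7], [2, 6], [3], [5], [8]], Q = [[1, 2, 8], [3, 4], [5], [6], [7]].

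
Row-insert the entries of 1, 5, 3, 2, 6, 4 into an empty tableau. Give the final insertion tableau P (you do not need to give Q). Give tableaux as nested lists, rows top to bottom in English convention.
P = [[1, 2, 4], [3, 6], [5]]

After inserting 1: P = [[1]].
After inserting 5: P = [[1, 5]].
After inserting 3: P = [[1, 3], [5]].
After inserting 2: P = [[1, 2], [3], [5]].
After inserting 6: P = [[1, 2, 6], [3], [5]].
After inserting 4: P = [[1, 2, 4], [3, 6], [5]].

So P = [[1, 2, 4], [3, 6], [5]].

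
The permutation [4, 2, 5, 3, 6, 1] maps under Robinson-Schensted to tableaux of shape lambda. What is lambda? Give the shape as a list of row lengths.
Row-insert each entry into an empty tableau.

After inserting 4: P = [[4]].
After inserting 2: P = [[2], [4]].
After inserting 5: P = [[2, 5], [4]].
After inserting 3: P = [[2, 3], [4, 5]].
After inserting 6: P = [[2, 3, 6], [4, 5]].
After inserting 1: P = [[1, 3, 6], [2, 5], [4]].

The final insertion tableau P = [[1, 3, 6], [2, 5], [4]] has shape [3, 2, 1].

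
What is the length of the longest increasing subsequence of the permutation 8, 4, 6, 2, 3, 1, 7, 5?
3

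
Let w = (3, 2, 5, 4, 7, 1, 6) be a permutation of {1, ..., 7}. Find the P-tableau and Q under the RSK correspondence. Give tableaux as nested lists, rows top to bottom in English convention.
P = [[1, 4, 6], [2, 5, 7], [3]], Q = [[1, 3, 5], [2, 4, 7], [6]]

Insert each entry of the permutation into P by Schensted row insertion, recording in Q the position of each new cell.

After inserting 3: P = [[3]].
After inserting 2: P = [[2], [3]].
After inserting 5: P = [[2, 5], [3]].
After inserting 4: P = [[2, 4], [3, 5]].
After inserting 7: P = [[2, 4, 7], [3, 5]].
After inserting 1: P = [[1, 4, 7], [2, 5], [3]].
After inserting 6: P = [[1, 4, 6], [2, 5, 7], [3]].

So P = [[1, 4, 6], [2, 5, 7], [3]], Q = [[1, 3, 5], [2, 4, 7], [6]].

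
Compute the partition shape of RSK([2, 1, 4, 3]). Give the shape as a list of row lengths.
[2, 2]

Row-insert each entry into an empty tableau.

After inserting 2: P = [[2]].
After inserting 1: P = [[1], [2]].
After inserting 4: P = [[1, 4], [2]].
After inserting 3: P = [[1, 3], [2, 4]].

The final insertion tableau P = [[1, 3], [2, 4]] has shape [2, 2].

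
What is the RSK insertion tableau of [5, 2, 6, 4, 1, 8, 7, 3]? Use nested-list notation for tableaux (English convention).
P = [[1, 3, 7], [2, 4, 8], [5, 6]]

Insert 5: appended to row 1. P = [[5]].
Insert 2: 2 bumps 5 from row 1; 5 starts row 2. P = [[2], [5]].
Insert 6: appended to row 1. P = [[2, 6], [5]].
Insert 4: 4 bumps 6 from row 1; 6 appends to row 2. P = [[2, 4], [5, 6]].
Insert 1: 1 bumps 2 from row 1; 2 bumps 5 from row 2; 5 starts row 3. P = [[1, 4], [2, 6], [5]].
Insert 8: appended to row 1. P = [[1, 4, 8], [2, 6], [5]].
Insert 7: 7 bumps 8 from row 1; 8 appends to row 2. P = [[1, 4, 7], [2, 6, 8], [5]].
Insert 3: 3 bumps 4 from row 1; 4 bumps 6 from row 2; 6 appends to row 3. P = [[1, 3, 7], [2, 4, 8], [5, 6]].

So P = [[1, 3, 7], [2, 4, 8], [5, 6]].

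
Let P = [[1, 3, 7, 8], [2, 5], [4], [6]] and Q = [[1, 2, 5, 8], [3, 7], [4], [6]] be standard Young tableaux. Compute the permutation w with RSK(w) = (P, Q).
4 6 5 2 7 1 3 8

Reverse the RSK construction: for i from n down to 1, find the cell of Q containing i, remove the entry at that cell from P, and reverse-bump it up through P; the value ejected from row 1 is w(i).

Step i=8: Q has 8 at row 1, column 4; remove that cell from P, ejecting 8. So w(8) = 8. P is now [[1, 3, 7], [2, 5], [4], [6]].
Step i=7: Q has 7 at row 2, column 2; remove 5 from row 2 of P and reverse-bump: 5 enters row 1 and ejects 3. So w(7) = 3. P is now [[1, 5, 7], [2], [4], [6]].
Step i=6: Q has 6 at row 4, column 1; remove 6 from row 4 of P and reverse-bump: 6 enters row 3 and ejects 4; 4 enters row 2 and ejects 2; 2 enters row 1 and ejects 1. So w(6) = 1. P is now [[2, 5, 7], [4], [6]].
Step i=5: Q has 5 at row 1, column 3; remove that cell from P, ejecting 7. So w(5) = 7. P is now [[2, 5], [4], [6]].
Step i=4: Q has 4 at row 3, column 1; remove 6 from row 3 of P and reverse-bump: 6 enters row 2 and ejects 4; 4 enters row 1 and ejects 2. So w(4) = 2. P is now [[4, 5], [6]].
Step i=3: Q has 3 at row 2, column 1; remove 6 from row 2 of P and reverse-bump: 6 enters row 1 and ejects 5. So w(3) = 5. P is now [[4, 6]].
Step i=2: Q has 2 at row 1, column 2; remove that cell from P, ejecting 6. So w(2) = 6. P is now [[4]].
Step i=1: Q has 1 at row 1, column 1; remove that cell from P, ejecting 4. So w(1) = 4. P is now [].

So w = 4 6 5 2 7 1 3 8.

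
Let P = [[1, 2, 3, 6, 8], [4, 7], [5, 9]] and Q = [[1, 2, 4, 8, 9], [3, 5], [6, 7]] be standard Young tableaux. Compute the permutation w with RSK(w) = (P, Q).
1 5 4 9 7 2 3 6 8

Reverse the RSK construction: for i from n down to 1, find the cell of Q containing i, remove the entry at that cell from P, and reverse-bump it up through P; the value ejected from row 1 is w(i).

Step i=9: Q has 9 at row 1, column 5; remove that cell from P, ejecting 8. So w(9) = 8. P is now [[1, 2, 3, 6], [4, 7], [5, 9]].
Step i=8: Q has 8 at row 1, column 4; remove that cell from P, ejecting 6. So w(8) = 6. P is now [[1, 2, 3], [4, 7], [5, 9]].
Step i=7: Q has 7 at row 3, column 2; remove 9 from row 3 of P and reverse-bump: 9 enters row 2 and ejects 7; 7 enters row 1 and ejects 3. So w(7) = 3. P is now [[1, 2, 7], [4, 9], [5]].
Step i=6: Q has 6 at row 3, column 1; remove 5 from row 3 of P and reverse-bump: 5 enters row 2 and ejects 4; 4 enters row 1 and ejects 2. So w(6) = 2. P is now [[1, 4, 7], [5, 9]].
Step i=5: Q has 5 at row 2, column 2; remove 9 from row 2 of P and reverse-bump: 9 enters row 1 and ejects 7. So w(5) = 7. P is now [[1, 4, 9], [5]].
Step i=4: Q has 4 at row 1, column 3; remove that cell from P, ejecting 9. So w(4) = 9. P is now [[1, 4], [5]].
Step i=3: Q has 3 at row 2, column 1; remove 5 from row 2 of P and reverse-bump: 5 enters row 1 and ejects 4. So w(3) = 4. P is now [[1, 5]].
Step i=2: Q has 2 at row 1, column 2; remove that cell from P, ejecting 5. So w(2) = 5. P is now [[1]].
Step i=1: Q has 1 at row 1, column 1; remove that cell from P, ejecting 1. So w(1) = 1. P is now [].

So w = 1 5 4 9 7 2 3 6 8.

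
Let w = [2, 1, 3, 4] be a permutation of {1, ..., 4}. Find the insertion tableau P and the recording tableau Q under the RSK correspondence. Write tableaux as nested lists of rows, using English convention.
Insert each entry of the permutation into P by Schensted row insertion, recording in Q the position of each new cell.

Insert 2: appended to row 1. P = [[2]].
Insert 1: 1 bumps 2 from row 1; 2 starts row 2. P = [[1], [2]].
Insert 3: appended to row 1. P = [[1, 3], [2]].
Insert 4: appended to row 1. P = [[1, 3, 4], [2]].

So P = [[1, 3, 4], [2]], Q = [[1, 3, 4], [2]].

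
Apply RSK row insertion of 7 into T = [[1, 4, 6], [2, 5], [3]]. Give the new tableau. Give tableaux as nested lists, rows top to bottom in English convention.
7 is larger than every entry of row 1, so it is appended to row 1. The new tableau is [[1, 4, 6, 7], [2, 5], [3]].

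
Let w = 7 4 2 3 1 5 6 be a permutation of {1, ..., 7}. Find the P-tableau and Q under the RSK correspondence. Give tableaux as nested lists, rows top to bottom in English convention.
P = [[1, 3, 5, 6], [2], [4], [7]], Q = [[1, 4, 6, 7], [2], [3], [5]]

Insert each entry of the permutation into P by Schensted row insertion, recording in Q the position of each new cell.

Insert 7: appended to row 1. P = [[7]], Q = [[1]].
Insert 4: 4 bumps 7 from row 1; 7 starts row 2. P = [[4], [7]], Q = [[1], [2]].
Insert 2: 2 bumps 4 from row 1; 4 bumps 7 from row 2; 7 starts row 3. P = [[2], [4], [7]], Q = [[1], [2], [3]].
Insert 3: appended to row 1. P = [[2, 3], [4], [7]], Q = [[1, 4], [2], [3]].
Insert 1: 1 bumps 2 from row 1; 2 bumps 4 from row 2; 4 bumps 7 from row 3; 7 starts row 4. P = [[1, 3], [2], [4], [7]], Q = [[1, 4], [2], [3], [5]].
Insert 5: appended to row 1. P = [[1, 3, 5], [2], [4], [7]], Q = [[1, 4, 6], [2], [3], [5]].
Insert 6: appended to row 1. P = [[1, 3, 5, 6], [2], [4], [7]], Q = [[1, 4, 6, 7], [2], [3], [5]].

So P = [[1, 3, 5, 6], [2], [4], [7]], Q = [[1, 4, 6, 7], [2], [3], [5]].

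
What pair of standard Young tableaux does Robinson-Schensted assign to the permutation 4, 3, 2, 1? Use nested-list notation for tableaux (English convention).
Insert each entry of the permutation into P by Schensted row insertion, recording in Q the position of each new cell.

Insert 4: appended to row 1. P = [[4]].
Insert 3: 3 bumps 4 from row 1; 4 starts row 2. P = [[3], [4]].
Insert 2: 2 bumps 3 from row 1; 3 bumps 4 from row 2; 4 starts row 3. P = [[2], [3], [4]].
Insert 1: 1 bumps 2 from row 1; 2 bumps 3 from row 2; 3 bumps 4 from row 3; 4 starts row 4. P = [[1], [2], [3], [4]].

So P = [[1], [2], [3], [4]], Q = [[1], [2], [3], [4]].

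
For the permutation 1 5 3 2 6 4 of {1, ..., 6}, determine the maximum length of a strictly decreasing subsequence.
3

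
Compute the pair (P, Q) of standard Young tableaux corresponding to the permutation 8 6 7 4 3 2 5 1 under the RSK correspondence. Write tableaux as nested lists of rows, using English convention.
Insert each entry of the permutation into P by Schensted row insertion, recording in Q the position of each new cell.

Insert 8: appended to row 1. P = [[8]].
Insert 6: 6 bumps 8 from row 1; 8 starts row 2. P = [[6], [8]].
Insert 7: appended to row 1. P = [[6, 7], [8]].
Insert 4: 4 bumps 6 from row 1; 6 bumps 8 from row 2; 8 starts row 3. P = [[4, 7], [6], [8]].
Insert 3: 3 bumps 4 from row 1; 4 bumps 6 from row 2; 6 bumps 8 from row 3; 8 starts row 4. P = [[3, 7], [4], [6], [8]].
Insert 2: 2 bumps 3 from row 1; 3 bumps 4 from row 2; 4 bumps 6 from row 3; 6 bumps 8 from row 4; 8 starts row 5. P = [[2, 7], [3], [4], [6], [8]].
Insert 5: 5 bumps 7 from row 1; 7 appends to row 2. P = [[2, 5], [3, 7], [4], [6], [8]].
Insert 1: 1 bumps 2 from row 1; 2 bumps 3 from row 2; 3 bumps 4 from row 3; 4 bumps 6 from row 4; 6 bumps 8 from row 5; 8 starts row 6. P = [[1, 5], [2, 7], [3], [4], [6], [8]].

So P = [[1, 5], [2, 7], [3], [4], [6], [8]], Q = [[1, 3], [2, 7], [4], [5], [6], [8]].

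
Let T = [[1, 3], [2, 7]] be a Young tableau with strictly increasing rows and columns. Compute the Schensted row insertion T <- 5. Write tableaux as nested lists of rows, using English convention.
5 is larger than every entry of row 1, so it is appended to row 1. The new tableau is [[1, 3, 5], [2, 7]].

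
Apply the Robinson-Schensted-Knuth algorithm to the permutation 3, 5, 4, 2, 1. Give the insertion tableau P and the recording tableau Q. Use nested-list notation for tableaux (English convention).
Insert each entry of the permutation into P by Schensted row insertion, recording in Q the position of each new cell.

After inserting 3: P = [[3]].
After inserting 5: P = [[3, 5]].
After inserting 4: P = [[3, 4], [5]].
After inserting 2: P = [[2, 4], [3], [5]].
After inserting 1: P = [[1, 4], [2], [3], [5]].

So P = [[1, 4], [2], [3], [5]], Q = [[1, 2], [3], [4], [5]].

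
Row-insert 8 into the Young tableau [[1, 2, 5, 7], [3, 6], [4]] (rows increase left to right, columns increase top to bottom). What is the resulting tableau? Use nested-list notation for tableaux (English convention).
[[1, 2, 5, 7, 8], [3, 6], [4]]

8 is larger than every entry of row 1, so it is appended to row 1. The new tableau is [[1, 2, 5, 7, 8], [3, 6], [4]].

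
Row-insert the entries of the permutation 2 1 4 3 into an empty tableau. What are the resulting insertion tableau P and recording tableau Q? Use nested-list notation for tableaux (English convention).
Insert each entry of the permutation into P by Schensted row insertion, recording in Q the position of each new cell.

Insert 2: appended to row 1. P = [[2]].
Insert 1: 1 bumps 2 from row 1; 2 starts row 2. P = [[1], [2]].
Insert 4: appended to row 1. P = [[1, 4], [2]].
Insert 3: 3 bumps 4 from row 1; 4 appends to row 2. P = [[1, 3], [2, 4]].

So P = [[1, 3], [2, 4]], Q = [[1, 3], [2, 4]].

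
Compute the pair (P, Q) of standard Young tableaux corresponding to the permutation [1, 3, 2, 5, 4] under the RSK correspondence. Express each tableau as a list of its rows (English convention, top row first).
P = [[1, 2, 4], [3, 5]], Q = [[1, 2, 4], [3, 5]]

Insert each entry of the permutation into P by Schensted row insertion, recording in Q the position of each new cell.

Insert 1: appended to row 1. P = [[1]].
Insert 3: appended to row 1. P = [[1, 3]].
Insert 2: 2 bumps 3 from row 1; 3 starts row 2. P = [[1, 2], [3]].
Insert 5: appended to row 1. P = [[1, 2, 5], [3]].
Insert 4: 4 bumps 5 from row 1; 5 appends to row 2. P = [[1, 2, 4], [3, 5]].

So P = [[1, 2, 4], [3, 5]], Q = [[1, 2, 4], [3, 5]].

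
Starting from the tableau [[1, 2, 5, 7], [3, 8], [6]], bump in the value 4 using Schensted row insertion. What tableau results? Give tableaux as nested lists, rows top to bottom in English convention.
In row 1, 4 replaces 5 (the leftmost entry greater than 4); 5 is bumped to row 2. In row 2, 5 replaces 8 (the leftmost entry greater than 5); 8 is bumped to row 3. 8 is appended to row 3. The new tableau is [[1, 2, 4, 7], [3, 5], [6, 8]].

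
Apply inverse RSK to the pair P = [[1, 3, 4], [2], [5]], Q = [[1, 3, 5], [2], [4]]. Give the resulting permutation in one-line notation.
5 2 3 1 4

Reverse the RSK construction: for i from n down to 1, find the cell of Q containing i, remove the entry at that cell from P, and reverse-bump it up through P; the value ejected from row 1 is w(i).

Step i=5: Q has 5 at row 1, column 3; remove that cell from P, ejecting 4. So w(5) = 4. P is now [[1, 3], [2], [5]].
Step i=4: Q has 4 at row 3, column 1; remove 5 from row 3 of P and reverse-bump: 5 enters row 2 and ejects 2; 2 enters row 1 and ejects 1. So w(4) = 1. P is now [[2, 3], [5]].
Step i=3: Q has 3 at row 1, column 2; remove that cell from P, ejecting 3. So w(3) = 3. P is now [[2], [5]].
Step i=2: Q has 2 at row 2, column 1; remove 5 from row 2 of P and reverse-bump: 5 enters row 1 and ejects 2. So w(2) = 2. P is now [[5]].
Step i=1: Q has 1 at row 1, column 1; remove that cell from P, ejecting 5. So w(1) = 5. P is now [].

So w = 5 2 3 1 4.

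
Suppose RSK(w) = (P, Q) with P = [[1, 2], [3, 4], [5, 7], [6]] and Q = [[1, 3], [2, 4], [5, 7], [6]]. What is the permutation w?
Reverse the RSK construction: for i from n down to 1, find the cell of Q containing i, remove the entry at that cell from P, and reverse-bump it up through P; the value ejected from row 1 is w(i).

Step i=7: Q has 7 at row 3, column 2; remove 7 from row 3 of P and reverse-bump: 7 enters row 2 and ejects 4; 4 enters row 1 and ejects 2. So w(7) = 2. P is now [[1, 4], [3, 7], [5], [6]].
Step i=6: Q has 6 at row 4, column 1; remove 6 from row 4 of P and reverse-bump: 6 enters row 3 and ejects 5; 5 enters row 2 and ejects 3; 3 enters row 1 and ejects 1. So w(6) = 1. P is now [[3, 4], [5, 7], [6]].
Step i=5: Q has 5 at row 3, column 1; remove 6 from row 3 of P and reverse-bump: 6 enters row 2 and ejects 5; 5 enters row 1 and ejects 4. So w(5) = 4. P is now [[3, 5], [6, 7]].
Step i=4: Q has 4 at row 2, column 2; remove 7 from row 2 of P and reverse-bump: 7 enters row 1 and ejects 5. So w(4) = 5. P is now [[3, 7], [6]].
Step i=3: Q has 3 at row 1, column 2; remove that cell from P, ejecting 7. So w(3) = 7. P is now [[3], [6]].
Step i=2: Q has 2 at row 2, column 1; remove 6 from row 2 of P and reverse-bump: 6 enters row 1 and ejects 3. So w(2) = 3. P is now [[6]].
Step i=1: Q has 1 at row 1, column 1; remove that cell from P, ejecting 6. So w(1) = 6. P is now [].

So w = 6 3 7 5 4 1 2.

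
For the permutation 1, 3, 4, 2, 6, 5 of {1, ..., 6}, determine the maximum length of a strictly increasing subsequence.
4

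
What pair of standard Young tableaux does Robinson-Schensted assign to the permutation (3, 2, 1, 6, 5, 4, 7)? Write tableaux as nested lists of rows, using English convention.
P = [[1, 4, 7], [2, 5], [3, 6]], Q = [[1, 4, 7], [2, 5], [3, 6]]

Insert each entry of the permutation into P by Schensted row insertion, recording in Q the position of each new cell.

Insert 3: appended to row 1. P = [[3]], Q = [[1]].
Insert 2: 2 bumps 3 from row 1; 3 starts row 2. P = [[2], [3]], Q = [[1], [2]].
Insert 1: 1 bumps 2 from row 1; 2 bumps 3 from row 2; 3 starts row 3. P = [[1], [2], [3]], Q = [[1], [2], [3]].
Insert 6: appended to row 1. P = [[1, 6], [2], [3]], Q = [[1, 4], [2], [3]].
Insert 5: 5 bumps 6 from row 1; 6 appends to row 2. P = [[1, 5], [2, 6], [3]], Q = [[1, 4], [2, 5], [3]].
Insert 4: 4 bumps 5 from row 1; 5 bumps 6 from row 2; 6 appends to row 3. P = [[1, 4], [2, 5], [3, 6]], Q = [[1, 4], [2, 5], [3, 6]].
Insert 7: appended to row 1. P = [[1, 4, 7], [2, 5], [3, 6]], Q = [[1, 4, 7], [2, 5], [3, 6]].

So P = [[1, 4, 7], [2, 5], [3, 6]], Q = [[1, 4, 7], [2, 5], [3, 6]].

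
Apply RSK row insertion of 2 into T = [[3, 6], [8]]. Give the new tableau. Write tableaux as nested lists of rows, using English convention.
[[2, 6], [3], [8]]

In row 1, 2 replaces 3 (the leftmost entry greater than 2); 3 is bumped to row 2. In row 2, 3 replaces 8 (the leftmost entry greater than 3); 8 is bumped to row 3. 8 starts a new row 3. The new tableau is [[2, 6], [3], [8]].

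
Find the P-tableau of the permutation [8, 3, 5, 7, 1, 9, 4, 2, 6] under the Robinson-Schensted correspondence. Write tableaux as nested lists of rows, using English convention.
Insert 8: appended to row 1. P = [[8]].
Insert 3: 3 bumps 8 from row 1; 8 starts row 2. P = [[3], [8]].
Insert 5: appended to row 1. P = [[3, 5], [8]].
Insert 7: appended to row 1. P = [[3, 5, 7], [8]].
Insert 1: 1 bumps 3 from row 1; 3 bumps 8 from row 2; 8 starts row 3. P = [[1, 5, 7], [3], [8]].
Insert 9: appended to row 1. P = [[1, 5, 7, 9], [3], [8]].
Insert 4: 4 bumps 5 from row 1; 5 appends to row 2. P = [[1, 4, 7, 9], [3, 5], [8]].
Insert 2: 2 bumps 4 from row 1; 4 bumps 5 from row 2; 5 bumps 8 from row 3; 8 starts row 4. P = [[1, 2, 7, 9], [3, 4], [5], [8]].
Insert 6: 6 bumps 7 from row 1; 7 appends to row 2. P = [[1, 2, 6, 9], [3, 4, 7], [5], [8]].

So P = [[1, 2, 6, 9], [3, 4, 7], [5], [8]].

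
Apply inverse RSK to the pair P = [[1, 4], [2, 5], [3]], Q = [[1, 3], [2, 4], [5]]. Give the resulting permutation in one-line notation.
Reverse the RSK construction: for i from n down to 1, find the cell of Q containing i, remove the entry at that cell from P, and reverse-bump it up through P; the value ejected from row 1 is w(i).

Step i=5: Q has 5 at row 3, column 1; remove 3 from row 3 of P and reverse-bump: 3 enters row 2 and ejects 2; 2 enters row 1 and ejects 1. So w(5) = 1. P is now [[2, 4], [3, 5]].
Step i=4: Q has 4 at row 2, column 2; remove 5 from row 2 of P and reverse-bump: 5 enters row 1 and ejects 4. So w(4) = 4. P is now [[2, 5], [3]].
Step i=3: Q has 3 at row 1, column 2; remove that cell from P, ejecting 5. So w(3) = 5. P is now [[2], [3]].
Step i=2: Q has 2 at row 2, column 1; remove 3 from row 2 of P and reverse-bump: 3 enters row 1 and ejects 2. So w(2) = 2. P is now [[3]].
Step i=1: Q has 1 at row 1, column 1; remove that cell from P, ejecting 3. So w(1) = 3. P is now [].

So w = 3 2 5 4 1.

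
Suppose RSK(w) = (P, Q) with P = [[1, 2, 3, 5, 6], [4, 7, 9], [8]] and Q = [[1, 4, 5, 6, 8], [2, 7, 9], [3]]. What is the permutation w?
Reverse the RSK construction: for i from n down to 1, find the cell of Q containing i, remove the entry at that cell from P, and reverse-bump it up through P; the value ejected from row 1 is w(i).

Step i=9: Q has 9 at row 2, column 3; remove 9 from row 2 of P and reverse-bump: 9 enters row 1 and ejects 6. So w(9) = 6. P is now [[1, 2, 3, 5, 9], [4, 7], [8]].
Step i=8: Q has 8 at row 1, column 5; remove that cell from P, ejecting 9. So w(8) = 9. P is now [[1, 2, 3, 5], [4, 7], [8]].
Step i=7: Q has 7 at row 2, column 2; remove 7 from row 2 of P and reverse-bump: 7 enters row 1 and ejects 5. So w(7) = 5. P is now [[1, 2, 3, 7], [4], [8]].
Step i=6: Q has 6 at row 1, column 4; remove that cell from P, ejecting 7. So w(6) = 7. P is now [[1, 2, 3], [4], [8]].
Step i=5: Q has 5 at row 1, column 3; remove that cell from P, ejecting 3. So w(5) = 3. P is now [[1, 2], [4], [8]].
Step i=4: Q has 4 at row 1, column 2; remove that cell from P, ejecting 2. So w(4) = 2. P is now [[1], [4], [8]].
Step i=3: Q has 3 at row 3, column 1; remove 8 from row 3 of P and reverse-bump: 8 enters row 2 and ejects 4; 4 enters row 1 and ejects 1. So w(3) = 1. P is now [[4], [8]].
Step i=2: Q has 2 at row 2, column 1; remove 8 from row 2 of P and reverse-bump: 8 enters row 1 and ejects 4. So w(2) = 4. P is now [[8]].
Step i=1: Q has 1 at row 1, column 1; remove that cell from P, ejecting 8. So w(1) = 8. P is now [].

So w = 8 4 1 2 3 7 5 9 6.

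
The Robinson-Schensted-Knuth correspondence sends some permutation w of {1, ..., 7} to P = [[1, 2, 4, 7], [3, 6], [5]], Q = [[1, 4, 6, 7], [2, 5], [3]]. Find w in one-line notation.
Reverse the RSK construction: for i from n down to 1, find the cell of Q containing i, remove the entry at that cell from P, and reverse-bump it up through P; the value ejected from row 1 is w(i).

Step i=7: Q has 7 at row 1, column 4; remove that cell from P, ejecting 7. So w(7) = 7. P is now [[1, 2, 4], [3, 6], [5]].
Step i=6: Q has 6 at row 1, column 3; remove that cell from P, ejecting 4. So w(6) = 4. P is now [[1, 2], [3, 6], [5]].
Step i=5: Q has 5 at row 2, column 2; remove 6 from row 2 of P and reverse-bump: 6 enters row 1 and ejects 2. So w(5) = 2. P is now [[1, 6], [3], [5]].
Step i=4: Q has 4 at row 1, column 2; remove that cell from P, ejecting 6. So w(4) = 6. P is now [[1], [3], [5]].
Step i=3: Q has 3 at row 3, column 1; remove 5 from row 3 of P and reverse-bump: 5 enters row 2 and ejects 3; 3 enters row 1 and ejects 1. So w(3) = 1. P is now [[3], [5]].
Step i=2: Q has 2 at row 2, column 1; remove 5 from row 2 of P and reverse-bump: 5 enters row 1 and ejects 3. So w(2) = 3. P is now [[5]].
Step i=1: Q has 1 at row 1, column 1; remove that cell from P, ejecting 5. So w(1) = 5. P is now [].

So w = 5 3 1 6 2 4 7.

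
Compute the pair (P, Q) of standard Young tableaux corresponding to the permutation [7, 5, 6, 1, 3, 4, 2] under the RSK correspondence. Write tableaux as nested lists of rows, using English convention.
P = [[1, 2, 4], [3, 6], [5], [7]], Q = [[1, 3, 6], [2, 5], [4], [7]]

Insert each entry of the permutation into P by Schensted row insertion, recording in Q the position of each new cell.

After inserting 7: P = [[7]].
After inserting 5: P = [[5], [7]].
After inserting 6: P = [[5, 6], [7]].
After inserting 1: P = [[1, 6], [5], [7]].
After inserting 3: P = [[1, 3], [5, 6], [7]].
After inserting 4: P = [[1, 3, 4], [5, 6], [7]].
After inserting 2: P = [[1, 2, 4], [3, 6], [5], [7]].

So P = [[1, 2, 4], [3, 6], [5], [7]], Q = [[1, 3, 6], [2, 5], [4], [7]].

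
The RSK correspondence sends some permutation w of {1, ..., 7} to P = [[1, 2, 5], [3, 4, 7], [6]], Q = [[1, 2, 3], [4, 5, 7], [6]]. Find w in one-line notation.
3 6 7 1 4 2 5

Reverse the RSK construction: for i from n down to 1, find the cell of Q containing i, remove the entry at that cell from P, and reverse-bump it up through P; the value ejected from row 1 is w(i).

Step i=7: Q has 7 at row 2, column 3; remove 7 from row 2 of P and reverse-bump: 7 enters row 1 and ejects 5. So w(7) = 5. P is now [[1, 2, 7], [3, 4], [6]].
Step i=6: Q has 6 at row 3, column 1; remove 6 from row 3 of P and reverse-bump: 6 enters row 2 and ejects 4; 4 enters row 1 and ejects 2. So w(6) = 2. P is now [[1, 4, 7], [3, 6]].
Step i=5: Q has 5 at row 2, column 2; remove 6 from row 2 of P and reverse-bump: 6 enters row 1 and ejects 4. So w(5) = 4. P is now [[1, 6, 7], [3]].
Step i=4: Q has 4 at row 2, column 1; remove 3 from row 2 of P and reverse-bump: 3 enters row 1 and ejects 1. So w(4) = 1. P is now [[3, 6, 7]].
Step i=3: Q has 3 at row 1, column 3; remove that cell from P, ejecting 7. So w(3) = 7. P is now [[3, 6]].
Step i=2: Q has 2 at row 1, column 2; remove that cell from P, ejecting 6. So w(2) = 6. P is now [[3]].
Step i=1: Q has 1 at row 1, column 1; remove that cell from P, ejecting 3. So w(1) = 3. P is now [].

So w = 3 6 7 1 4 2 5.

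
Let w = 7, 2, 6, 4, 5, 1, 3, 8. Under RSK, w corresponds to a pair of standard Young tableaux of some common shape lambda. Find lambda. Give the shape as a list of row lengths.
[4, 2, 1, 1]

Row-insert each entry into an empty tableau.

After inserting 7: P = [[7]].
After inserting 2: P = [[2], [7]].
After inserting 6: P = [[2, 6], [7]].
After inserting 4: P = [[2, 4], [6], [7]].
After inserting 5: P = [[2, 4, 5], [6], [7]].
After inserting 1: P = [[1, 4, 5], [2], [6], [7]].
After inserting 3: P = [[1, 3, 5], [2, 4], [6], [7]].
After inserting 8: P = [[1, 3, 5, 8], [2, 4], [6], [7]].

The final insertion tableau P = [[1, 3, 5, 8], [2, 4], [6], [7]] has shape [4, 2, 1, 1].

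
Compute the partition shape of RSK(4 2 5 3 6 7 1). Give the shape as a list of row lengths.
[4, 2, 1]

Row-insert each entry into an empty tableau.

After inserting 4: P = [[4]].
After inserting 2: P = [[2], [4]].
After inserting 5: P = [[2, 5], [4]].
After inserting 3: P = [[2, 3], [4, 5]].
After inserting 6: P = [[2, 3, 6], [4, 5]].
After inserting 7: P = [[2, 3, 6, 7], [4, 5]].
After inserting 1: P = [[1, 3, 6, 7], [2, 5], [4]].

The final insertion tableau P = [[1, 3, 6, 7], [2, 5], [4]] has shape [4, 2, 1].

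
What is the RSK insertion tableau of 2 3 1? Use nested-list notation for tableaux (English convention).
Insert 2: appended to row 1. P = [[2]].
Insert 3: appended to row 1. P = [[2, 3]].
Insert 1: 1 bumps 2 from row 1; 2 starts row 2. P = [[1, 3], [2]].

So P = [[1, 3], [2]].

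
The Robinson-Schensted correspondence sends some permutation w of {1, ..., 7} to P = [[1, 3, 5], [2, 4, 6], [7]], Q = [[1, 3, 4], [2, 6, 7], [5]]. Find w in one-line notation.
Reverse the RSK construction: for i from n down to 1, find the cell of Q containing i, remove the entry at that cell from P, and reverse-bump it up through P; the value ejected from row 1 is w(i).

Step i=7: Q has 7 at row 2, column 3; remove 6 from row 2 of P and reverse-bump: 6 enters row 1 and ejects 5. So w(7) = 5. P is now [[1, 3, 6], [2, 4], [7]].
Step i=6: Q has 6 at row 2, column 2; remove 4 from row 2 of P and reverse-bump: 4 enters row 1 and ejects 3. So w(6) = 3. P is now [[1, 4, 6], [2], [7]].
Step i=5: Q has 5 at row 3, column 1; remove 7 from row 3 of P and reverse-bump: 7 enters row 2 and ejects 2; 2 enters row 1 and ejects 1. So w(5) = 1. P is now [[2, 4, 6], [7]].
Step i=4: Q has 4 at row 1, column 3; remove that cell from P, ejecting 6. So w(4) = 6. P is now [[2, 4], [7]].
Step i=3: Q has 3 at row 1, column 2; remove that cell from P, ejecting 4. So w(3) = 4. P is now [[2], [7]].
Step i=2: Q has 2 at row 2, column 1; remove 7 from row 2 of P and reverse-bump: 7 enters row 1 and ejects 2. So w(2) = 2. P is now [[7]].
Step i=1: Q has 1 at row 1, column 1; remove that cell from P, ejecting 7. So w(1) = 7. P is now [].

So w = 7 2 4 6 1 3 5.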